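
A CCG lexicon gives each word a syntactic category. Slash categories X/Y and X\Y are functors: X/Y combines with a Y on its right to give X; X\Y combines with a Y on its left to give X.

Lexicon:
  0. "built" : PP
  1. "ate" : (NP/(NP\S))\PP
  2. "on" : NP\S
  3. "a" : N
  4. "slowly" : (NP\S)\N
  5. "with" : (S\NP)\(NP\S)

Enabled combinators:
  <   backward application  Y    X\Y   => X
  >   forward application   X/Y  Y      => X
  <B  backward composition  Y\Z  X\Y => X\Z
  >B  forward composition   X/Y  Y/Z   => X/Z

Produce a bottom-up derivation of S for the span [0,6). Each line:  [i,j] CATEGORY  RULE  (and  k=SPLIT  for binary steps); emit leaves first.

[0,6] S   <
  [0,3] NP   >
    [0,2] NP/(NP\S)   <
      [0,1] "built" : PP
      [1,2] "ate" : (NP/(NP\S))\PP
    [2,3] "on" : NP\S
  [3,6] S\NP   <
    [3,5] NP\S   <
      [3,4] "a" : N
      [4,5] "slowly" : (NP\S)\N
    [5,6] "with" : (S\NP)\(NP\S)

[0,1] PP  lex  "built"
[1,2] (NP/(NP\S))\PP  lex  "ate"
[0,2] NP/(NP\S)  <  k=1
[2,3] NP\S  lex  "on"
[0,3] NP  >  k=2
[3,4] N  lex  "a"
[4,5] (NP\S)\N  lex  "slowly"
[3,5] NP\S  <  k=4
[5,6] (S\NP)\(NP\S)  lex  "with"
[3,6] S\NP  <  k=5
[0,6] S  <  k=3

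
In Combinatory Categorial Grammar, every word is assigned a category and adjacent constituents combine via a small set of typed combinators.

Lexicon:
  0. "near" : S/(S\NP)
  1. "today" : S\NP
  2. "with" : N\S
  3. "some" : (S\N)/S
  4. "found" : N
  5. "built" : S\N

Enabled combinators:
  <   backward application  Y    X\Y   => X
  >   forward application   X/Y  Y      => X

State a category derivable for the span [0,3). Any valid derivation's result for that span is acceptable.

N

[0,6] S   <
  [0,3] N   <
    [0,2] S   >
      [0,1] "near" : S/(S\NP)
      [1,2] "today" : S\NP
    [2,3] "with" : N\S
  [3,6] S\N   >
    [3,4] "some" : (S\N)/S
    [4,6] S   <
      [4,5] "found" : N
      [5,6] "built" : S\N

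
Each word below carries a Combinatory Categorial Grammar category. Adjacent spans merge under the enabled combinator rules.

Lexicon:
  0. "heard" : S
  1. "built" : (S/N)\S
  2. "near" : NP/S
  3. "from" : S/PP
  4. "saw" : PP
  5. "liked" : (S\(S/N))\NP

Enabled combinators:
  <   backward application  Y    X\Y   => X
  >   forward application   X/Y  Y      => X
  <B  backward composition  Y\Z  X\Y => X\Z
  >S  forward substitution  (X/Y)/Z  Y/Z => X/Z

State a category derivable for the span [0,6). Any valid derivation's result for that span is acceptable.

S

[0,6] S   <
  [0,2] S/N   <
    [0,1] "heard" : S
    [1,2] "built" : (S/N)\S
  [2,6] S\(S/N)   <
    [2,5] NP   >
      [2,3] "near" : NP/S
      [3,5] S   >
        [3,4] "from" : S/PP
        [4,5] "saw" : PP
    [5,6] "liked" : (S\(S/N))\NP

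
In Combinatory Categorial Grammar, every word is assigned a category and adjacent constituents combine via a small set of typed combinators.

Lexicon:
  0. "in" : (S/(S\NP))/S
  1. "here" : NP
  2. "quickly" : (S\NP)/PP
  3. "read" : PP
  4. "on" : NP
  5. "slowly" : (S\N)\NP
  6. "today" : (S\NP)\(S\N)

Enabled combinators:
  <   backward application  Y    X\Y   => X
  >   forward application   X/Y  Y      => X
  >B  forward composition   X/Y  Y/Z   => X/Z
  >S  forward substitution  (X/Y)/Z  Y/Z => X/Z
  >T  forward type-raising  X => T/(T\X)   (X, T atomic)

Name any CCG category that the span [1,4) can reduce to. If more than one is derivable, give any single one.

S

[0,7] S   >
  [0,4] S/(S\NP)   >
    [0,1] "in" : (S/(S\NP))/S
    [1,4] S   <
      [1,2] "here" : NP
      [2,4] S\NP   >
        [2,3] "quickly" : (S\NP)/PP
        [3,4] "read" : PP
  [4,7] S\NP   <
    [4,6] S\N   <
      [4,5] "on" : NP
      [5,6] "slowly" : (S\N)\NP
    [6,7] "today" : (S\NP)\(S\N)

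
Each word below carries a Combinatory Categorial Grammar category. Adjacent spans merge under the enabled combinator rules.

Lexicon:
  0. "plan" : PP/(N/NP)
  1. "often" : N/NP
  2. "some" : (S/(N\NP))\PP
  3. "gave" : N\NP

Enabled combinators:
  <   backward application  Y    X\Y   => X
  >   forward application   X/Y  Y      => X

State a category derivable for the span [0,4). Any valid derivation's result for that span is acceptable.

S

[0,4] S   >
  [0,3] S/(N\NP)   <
    [0,2] PP   >
      [0,1] "plan" : PP/(N/NP)
      [1,2] "often" : N/NP
    [2,3] "some" : (S/(N\NP))\PP
  [3,4] "gave" : N\NP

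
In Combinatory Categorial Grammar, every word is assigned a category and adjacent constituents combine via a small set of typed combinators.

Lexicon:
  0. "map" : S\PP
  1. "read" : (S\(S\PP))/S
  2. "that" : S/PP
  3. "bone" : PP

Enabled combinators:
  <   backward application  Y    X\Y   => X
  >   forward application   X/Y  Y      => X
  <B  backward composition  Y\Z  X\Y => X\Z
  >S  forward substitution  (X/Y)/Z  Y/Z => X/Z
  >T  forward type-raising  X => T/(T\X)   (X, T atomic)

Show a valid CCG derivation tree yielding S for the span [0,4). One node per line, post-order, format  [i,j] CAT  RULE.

[0,4] S   <
  [0,1] "map" : S\PP
  [1,4] S\(S\PP)   >
    [1,2] "read" : (S\(S\PP))/S
    [2,4] S   >
      [2,3] "that" : S/PP
      [3,4] "bone" : PP

[0,1] S\PP  lex  "map"
[1,2] (S\(S\PP))/S  lex  "read"
[2,3] S/PP  lex  "that"
[3,4] PP  lex  "bone"
[2,4] S  >  k=3
[1,4] S\(S\PP)  >  k=2
[0,4] S  <  k=1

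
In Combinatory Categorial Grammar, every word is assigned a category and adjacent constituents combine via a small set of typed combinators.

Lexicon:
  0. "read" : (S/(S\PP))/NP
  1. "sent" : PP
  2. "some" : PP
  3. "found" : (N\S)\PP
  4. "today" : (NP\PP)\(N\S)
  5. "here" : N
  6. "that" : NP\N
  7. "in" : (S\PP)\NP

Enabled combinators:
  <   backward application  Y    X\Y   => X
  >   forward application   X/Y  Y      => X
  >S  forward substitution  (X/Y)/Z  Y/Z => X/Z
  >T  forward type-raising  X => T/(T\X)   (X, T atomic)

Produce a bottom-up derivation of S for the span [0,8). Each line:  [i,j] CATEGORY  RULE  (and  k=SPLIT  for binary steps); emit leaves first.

[0,1] (S/(S\PP))/NP  lex  "read"
[1,2] PP  lex  "sent"
[2,3] PP  lex  "some"
[3,4] (N\S)\PP  lex  "found"
[2,4] N\S  <  k=3
[4,5] (NP\PP)\(N\S)  lex  "today"
[2,5] NP\PP  <  k=4
[1,5] NP  <  k=2
[0,5] S/(S\PP)  >  k=1
[5,6] N  lex  "here"
[6,7] NP\N  lex  "that"
[5,7] NP  <  k=6
[7,8] (S\PP)\NP  lex  "in"
[5,8] S\PP  <  k=7
[0,8] S  >  k=5

[0,8] S   >
  [0,5] S/(S\PP)   >
    [0,1] "read" : (S/(S\PP))/NP
    [1,5] NP   <
      [1,2] "sent" : PP
      [2,5] NP\PP   <
        [2,4] N\S   <
          [2,3] "some" : PP
          [3,4] "found" : (N\S)\PP
        [4,5] "today" : (NP\PP)\(N\S)
  [5,8] S\PP   <
    [5,7] NP   <
      [5,6] "here" : N
      [6,7] "that" : NP\N
    [7,8] "in" : (S\PP)\NP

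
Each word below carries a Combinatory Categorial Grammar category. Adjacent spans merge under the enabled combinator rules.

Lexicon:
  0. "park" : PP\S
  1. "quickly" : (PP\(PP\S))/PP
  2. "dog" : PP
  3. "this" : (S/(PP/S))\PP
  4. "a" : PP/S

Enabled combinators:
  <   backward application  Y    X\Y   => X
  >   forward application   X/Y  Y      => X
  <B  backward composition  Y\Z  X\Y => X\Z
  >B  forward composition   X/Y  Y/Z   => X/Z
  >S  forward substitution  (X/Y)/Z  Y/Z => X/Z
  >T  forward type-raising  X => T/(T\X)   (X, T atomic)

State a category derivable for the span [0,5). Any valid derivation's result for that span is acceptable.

S

[0,5] S   >
  [0,4] S/(PP/S)   <
    [0,3] PP   <
      [0,1] "park" : PP\S
      [1,3] PP\(PP\S)   >
        [1,2] "quickly" : (PP\(PP\S))/PP
        [2,3] "dog" : PP
    [3,4] "this" : (S/(PP/S))\PP
  [4,5] "a" : PP/S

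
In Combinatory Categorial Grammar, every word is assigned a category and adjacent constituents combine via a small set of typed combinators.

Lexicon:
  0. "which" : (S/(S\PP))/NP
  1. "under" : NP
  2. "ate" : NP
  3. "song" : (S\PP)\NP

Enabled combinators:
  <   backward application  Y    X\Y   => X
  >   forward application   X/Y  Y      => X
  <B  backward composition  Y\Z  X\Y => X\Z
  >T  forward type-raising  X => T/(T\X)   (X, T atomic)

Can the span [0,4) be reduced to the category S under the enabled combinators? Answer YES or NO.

YES

[0,4] S   >
  [0,2] S/(S\PP)   >
    [0,1] "which" : (S/(S\PP))/NP
    [1,2] "under" : NP
  [2,4] S\PP   <
    [2,3] "ate" : NP
    [3,4] "song" : (S\PP)\NP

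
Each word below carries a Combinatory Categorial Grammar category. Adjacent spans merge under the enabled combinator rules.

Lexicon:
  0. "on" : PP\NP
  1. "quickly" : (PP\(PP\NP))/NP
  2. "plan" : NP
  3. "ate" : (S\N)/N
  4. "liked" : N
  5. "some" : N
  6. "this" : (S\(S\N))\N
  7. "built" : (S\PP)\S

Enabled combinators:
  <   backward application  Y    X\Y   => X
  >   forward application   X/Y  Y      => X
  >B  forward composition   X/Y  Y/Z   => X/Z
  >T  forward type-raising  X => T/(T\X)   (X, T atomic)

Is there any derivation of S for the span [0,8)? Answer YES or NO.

YES

[0,8] S   <
  [0,3] PP   <
    [0,1] "on" : PP\NP
    [1,3] PP\(PP\NP)   >
      [1,2] "quickly" : (PP\(PP\NP))/NP
      [2,3] "plan" : NP
  [3,8] S\PP   <
    [3,7] S   <
      [3,5] S\N   >
        [3,4] "ate" : (S\N)/N
        [4,5] "liked" : N
      [5,7] S\(S\N)   <
        [5,6] "some" : N
        [6,7] "this" : (S\(S\N))\N
    [7,8] "built" : (S\PP)\S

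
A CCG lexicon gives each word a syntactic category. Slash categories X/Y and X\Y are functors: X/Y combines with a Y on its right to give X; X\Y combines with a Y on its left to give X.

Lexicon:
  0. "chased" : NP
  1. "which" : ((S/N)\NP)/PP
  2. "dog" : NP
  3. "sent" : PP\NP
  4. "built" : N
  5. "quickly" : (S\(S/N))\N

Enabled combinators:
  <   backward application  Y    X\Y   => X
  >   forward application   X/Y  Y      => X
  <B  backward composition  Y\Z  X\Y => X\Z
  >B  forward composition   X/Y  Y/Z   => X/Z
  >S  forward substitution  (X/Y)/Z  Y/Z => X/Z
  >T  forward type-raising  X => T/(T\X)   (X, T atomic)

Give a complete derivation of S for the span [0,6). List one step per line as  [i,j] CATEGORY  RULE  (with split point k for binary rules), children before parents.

[0,6] S   >
  [0,1] S/(S\NP)   >T
    [0,1] "chased" : NP
  [1,6] S\NP   <B
    [1,4] (S/N)\NP   >
      [1,2] "which" : ((S/N)\NP)/PP
      [2,4] PP   >
        [2,3] PP/(PP\NP)   >T
          [2,3] "dog" : NP
        [3,4] "sent" : PP\NP
    [4,6] S\(S/N)   <
      [4,5] "built" : N
      [5,6] "quickly" : (S\(S/N))\N

[0,1] NP  lex  "chased"
[0,1] S/(S\NP)  >T
[1,2] ((S/N)\NP)/PP  lex  "which"
[2,3] NP  lex  "dog"
[2,3] PP/(PP\NP)  >T
[3,4] PP\NP  lex  "sent"
[2,4] PP  >  k=3
[1,4] (S/N)\NP  >  k=2
[4,5] N  lex  "built"
[5,6] (S\(S/N))\N  lex  "quickly"
[4,6] S\(S/N)  <  k=5
[1,6] S\NP  <B  k=4
[0,6] S  >  k=1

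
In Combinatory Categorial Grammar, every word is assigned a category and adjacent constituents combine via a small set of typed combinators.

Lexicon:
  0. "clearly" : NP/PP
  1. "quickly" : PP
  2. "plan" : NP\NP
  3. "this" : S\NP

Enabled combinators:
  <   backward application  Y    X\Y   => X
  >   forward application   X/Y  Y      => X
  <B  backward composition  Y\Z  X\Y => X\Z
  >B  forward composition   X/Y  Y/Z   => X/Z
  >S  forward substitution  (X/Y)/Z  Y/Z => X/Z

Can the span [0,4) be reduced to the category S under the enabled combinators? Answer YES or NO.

YES

[0,4] S   <
  [0,2] NP   >
    [0,1] "clearly" : NP/PP
    [1,2] "quickly" : PP
  [2,4] S\NP   <B
    [2,3] "plan" : NP\NP
    [3,4] "this" : S\NP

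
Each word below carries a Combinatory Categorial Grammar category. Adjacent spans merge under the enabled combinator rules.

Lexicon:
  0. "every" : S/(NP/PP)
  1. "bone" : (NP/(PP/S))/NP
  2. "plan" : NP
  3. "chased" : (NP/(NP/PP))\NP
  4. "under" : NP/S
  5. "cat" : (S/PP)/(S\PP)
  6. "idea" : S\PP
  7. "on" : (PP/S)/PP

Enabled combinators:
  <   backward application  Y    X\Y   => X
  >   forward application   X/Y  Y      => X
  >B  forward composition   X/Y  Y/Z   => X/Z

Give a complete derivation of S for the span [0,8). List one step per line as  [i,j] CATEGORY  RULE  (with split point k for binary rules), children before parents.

[0,1] S/(NP/PP)  lex  "every"
[1,2] (NP/(PP/S))/NP  lex  "bone"
[2,3] NP  lex  "plan"
[3,4] (NP/(NP/PP))\NP  lex  "chased"
[2,4] NP/(NP/PP)  <  k=3
[4,5] NP/S  lex  "under"
[5,6] (S/PP)/(S\PP)  lex  "cat"
[6,7] S\PP  lex  "idea"
[5,7] S/PP  >  k=6
[4,7] NP/PP  >B  k=5
[2,7] NP  >  k=4
[1,7] NP/(PP/S)  >  k=2
[7,8] (PP/S)/PP  lex  "on"
[1,8] NP/PP  >B  k=7
[0,8] S  >  k=1

[0,8] S   >
  [0,1] "every" : S/(NP/PP)
  [1,8] NP/PP   >B
    [1,7] NP/(PP/S)   >
      [1,2] "bone" : (NP/(PP/S))/NP
      [2,7] NP   >
        [2,4] NP/(NP/PP)   <
          [2,3] "plan" : NP
          [3,4] "chased" : (NP/(NP/PP))\NP
        [4,7] NP/PP   >B
          [4,5] "under" : NP/S
          [5,7] S/PP   >
            [5,6] "cat" : (S/PP)/(S\PP)
            [6,7] "idea" : S\PP
    [7,8] "on" : (PP/S)/PP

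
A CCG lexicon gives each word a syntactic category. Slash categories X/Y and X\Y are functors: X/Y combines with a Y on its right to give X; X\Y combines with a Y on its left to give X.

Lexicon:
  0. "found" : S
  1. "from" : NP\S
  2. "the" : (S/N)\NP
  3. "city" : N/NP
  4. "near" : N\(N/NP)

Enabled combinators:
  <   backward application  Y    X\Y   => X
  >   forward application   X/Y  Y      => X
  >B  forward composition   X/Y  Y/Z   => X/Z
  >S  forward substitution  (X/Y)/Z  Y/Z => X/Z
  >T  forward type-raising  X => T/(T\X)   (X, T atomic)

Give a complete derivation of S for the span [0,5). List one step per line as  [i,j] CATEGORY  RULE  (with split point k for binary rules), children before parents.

[0,1] S  lex  "found"
[1,2] NP\S  lex  "from"
[0,2] NP  <  k=1
[2,3] (S/N)\NP  lex  "the"
[0,3] S/N  <  k=2
[3,4] N/NP  lex  "city"
[4,5] N\(N/NP)  lex  "near"
[3,5] N  <  k=4
[0,5] S  >  k=3

[0,5] S   >
  [0,3] S/N   <
    [0,2] NP   <
      [0,1] "found" : S
      [1,2] "from" : NP\S
    [2,3] "the" : (S/N)\NP
  [3,5] N   <
    [3,4] "city" : N/NP
    [4,5] "near" : N\(N/NP)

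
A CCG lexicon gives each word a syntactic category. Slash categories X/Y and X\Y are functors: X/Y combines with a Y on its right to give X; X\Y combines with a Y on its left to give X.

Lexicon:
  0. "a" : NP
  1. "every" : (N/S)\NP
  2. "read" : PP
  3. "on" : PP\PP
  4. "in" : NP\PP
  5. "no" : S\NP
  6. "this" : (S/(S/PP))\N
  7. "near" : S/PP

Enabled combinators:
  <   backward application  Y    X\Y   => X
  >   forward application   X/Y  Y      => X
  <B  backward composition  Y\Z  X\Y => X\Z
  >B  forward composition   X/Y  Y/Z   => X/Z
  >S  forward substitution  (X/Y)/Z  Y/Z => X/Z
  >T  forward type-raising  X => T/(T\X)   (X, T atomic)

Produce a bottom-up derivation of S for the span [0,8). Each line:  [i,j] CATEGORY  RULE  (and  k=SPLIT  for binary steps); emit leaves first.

[0,1] NP  lex  "a"
[1,2] (N/S)\NP  lex  "every"
[0,2] N/S  <  k=1
[2,3] PP  lex  "read"
[3,4] PP\PP  lex  "on"
[4,5] NP\PP  lex  "in"
[5,6] S\NP  lex  "no"
[4,6] S\PP  <B  k=5
[3,6] S\PP  <B  k=4
[2,6] S  <  k=3
[0,6] N  >  k=2
[6,7] (S/(S/PP))\N  lex  "this"
[0,7] S/(S/PP)  <  k=6
[7,8] S/PP  lex  "near"
[0,8] S  >  k=7

[0,8] S   >
  [0,7] S/(S/PP)   <
    [0,6] N   >
      [0,2] N/S   <
        [0,1] "a" : NP
        [1,2] "every" : (N/S)\NP
      [2,6] S   <
        [2,3] "read" : PP
        [3,6] S\PP   <B
          [3,4] "on" : PP\PP
          [4,6] S\PP   <B
            [4,5] "in" : NP\PP
            [5,6] "no" : S\NP
    [6,7] "this" : (S/(S/PP))\N
  [7,8] "near" : S/PP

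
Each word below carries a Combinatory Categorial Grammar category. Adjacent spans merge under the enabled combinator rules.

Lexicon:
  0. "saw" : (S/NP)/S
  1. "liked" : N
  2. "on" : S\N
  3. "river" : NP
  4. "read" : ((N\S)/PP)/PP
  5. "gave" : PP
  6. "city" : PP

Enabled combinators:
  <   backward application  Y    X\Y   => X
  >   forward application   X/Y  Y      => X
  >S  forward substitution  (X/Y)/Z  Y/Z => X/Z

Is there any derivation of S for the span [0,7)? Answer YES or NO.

(S/NP)/S N S\N NP ((N\S)/PP)/PP PP PP
CKY chart[0,7] = {N}; S ∉ chart

NO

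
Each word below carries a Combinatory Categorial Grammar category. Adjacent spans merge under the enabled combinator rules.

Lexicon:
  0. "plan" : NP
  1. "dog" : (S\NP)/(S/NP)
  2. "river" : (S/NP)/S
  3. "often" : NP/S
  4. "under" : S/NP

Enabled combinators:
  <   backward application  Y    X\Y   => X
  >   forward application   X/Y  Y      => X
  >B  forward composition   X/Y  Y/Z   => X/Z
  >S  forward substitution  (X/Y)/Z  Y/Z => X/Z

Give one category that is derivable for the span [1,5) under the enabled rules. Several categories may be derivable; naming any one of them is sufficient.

[0,5] S   <
  [0,1] "plan" : NP
  [1,5] S\NP   >
    [1,2] "dog" : (S\NP)/(S/NP)
    [2,5] S/NP   >B
      [2,4] S/S   >S
        [2,3] "river" : (S/NP)/S
        [3,4] "often" : NP/S
      [4,5] "under" : S/NP

S\NP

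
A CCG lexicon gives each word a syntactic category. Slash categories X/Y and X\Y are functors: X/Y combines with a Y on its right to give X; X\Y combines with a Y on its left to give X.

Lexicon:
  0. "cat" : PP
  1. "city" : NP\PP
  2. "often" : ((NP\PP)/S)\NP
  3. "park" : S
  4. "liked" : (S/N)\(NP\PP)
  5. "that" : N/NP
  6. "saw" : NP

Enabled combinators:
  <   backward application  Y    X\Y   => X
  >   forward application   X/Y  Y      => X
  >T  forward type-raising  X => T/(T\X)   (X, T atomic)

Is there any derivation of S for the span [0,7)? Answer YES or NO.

YES

[0,7] S   >
  [0,5] S/N   <
    [0,4] NP\PP   >
      [0,3] (NP\PP)/S   <
        [0,2] NP   <
          [0,1] "cat" : PP
          [1,2] "city" : NP\PP
        [2,3] "often" : ((NP\PP)/S)\NP
      [3,4] "park" : S
    [4,5] "liked" : (S/N)\(NP\PP)
  [5,7] N   >
    [5,6] "that" : N/NP
    [6,7] "saw" : NP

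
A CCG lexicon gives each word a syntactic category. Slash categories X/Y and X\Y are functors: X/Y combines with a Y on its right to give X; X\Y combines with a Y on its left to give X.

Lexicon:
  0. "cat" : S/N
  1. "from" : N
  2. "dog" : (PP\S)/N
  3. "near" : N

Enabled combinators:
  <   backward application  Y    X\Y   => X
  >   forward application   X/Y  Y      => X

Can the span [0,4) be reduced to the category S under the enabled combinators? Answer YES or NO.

NO

S/N N (PP\S)/N N
CKY chart[0,4] = {PP}; S ∉ chart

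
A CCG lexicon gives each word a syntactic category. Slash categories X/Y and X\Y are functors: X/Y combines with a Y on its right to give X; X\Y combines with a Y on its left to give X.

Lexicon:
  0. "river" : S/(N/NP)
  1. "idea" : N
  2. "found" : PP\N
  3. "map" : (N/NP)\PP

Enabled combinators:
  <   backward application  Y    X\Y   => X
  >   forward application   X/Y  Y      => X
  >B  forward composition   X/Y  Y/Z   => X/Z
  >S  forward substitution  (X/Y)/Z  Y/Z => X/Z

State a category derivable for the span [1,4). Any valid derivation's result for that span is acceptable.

N/NP

[0,4] S   >
  [0,1] "river" : S/(N/NP)
  [1,4] N/NP   <
    [1,3] PP   <
      [1,2] "idea" : N
      [2,3] "found" : PP\N
    [3,4] "map" : (N/NP)\PP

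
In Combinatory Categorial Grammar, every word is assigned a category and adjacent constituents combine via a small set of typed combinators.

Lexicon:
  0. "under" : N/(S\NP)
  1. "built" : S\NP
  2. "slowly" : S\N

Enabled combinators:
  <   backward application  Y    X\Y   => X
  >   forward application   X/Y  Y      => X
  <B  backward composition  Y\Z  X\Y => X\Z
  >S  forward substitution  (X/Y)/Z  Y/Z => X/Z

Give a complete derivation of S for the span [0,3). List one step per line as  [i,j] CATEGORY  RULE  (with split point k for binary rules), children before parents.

[0,3] S   <
  [0,2] N   >
    [0,1] "under" : N/(S\NP)
    [1,2] "built" : S\NP
  [2,3] "slowly" : S\N

[0,1] N/(S\NP)  lex  "under"
[1,2] S\NP  lex  "built"
[0,2] N  >  k=1
[2,3] S\N  lex  "slowly"
[0,3] S  <  k=2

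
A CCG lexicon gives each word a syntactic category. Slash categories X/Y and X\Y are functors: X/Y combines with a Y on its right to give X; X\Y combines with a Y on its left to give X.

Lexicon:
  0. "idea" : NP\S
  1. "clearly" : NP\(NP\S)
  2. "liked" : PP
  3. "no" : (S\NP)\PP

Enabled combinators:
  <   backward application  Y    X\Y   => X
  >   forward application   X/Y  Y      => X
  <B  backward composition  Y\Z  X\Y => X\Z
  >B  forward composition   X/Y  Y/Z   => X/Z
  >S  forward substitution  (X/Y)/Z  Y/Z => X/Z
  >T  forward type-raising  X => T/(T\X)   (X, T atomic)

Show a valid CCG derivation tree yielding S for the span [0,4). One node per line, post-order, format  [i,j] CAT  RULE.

[0,4] S   <
  [0,2] NP   <
    [0,1] "idea" : NP\S
    [1,2] "clearly" : NP\(NP\S)
  [2,4] S\NP   <
    [2,3] "liked" : PP
    [3,4] "no" : (S\NP)\PP

[0,1] NP\S  lex  "idea"
[1,2] NP\(NP\S)  lex  "clearly"
[0,2] NP  <  k=1
[2,3] PP  lex  "liked"
[3,4] (S\NP)\PP  lex  "no"
[2,4] S\NP  <  k=3
[0,4] S  <  k=2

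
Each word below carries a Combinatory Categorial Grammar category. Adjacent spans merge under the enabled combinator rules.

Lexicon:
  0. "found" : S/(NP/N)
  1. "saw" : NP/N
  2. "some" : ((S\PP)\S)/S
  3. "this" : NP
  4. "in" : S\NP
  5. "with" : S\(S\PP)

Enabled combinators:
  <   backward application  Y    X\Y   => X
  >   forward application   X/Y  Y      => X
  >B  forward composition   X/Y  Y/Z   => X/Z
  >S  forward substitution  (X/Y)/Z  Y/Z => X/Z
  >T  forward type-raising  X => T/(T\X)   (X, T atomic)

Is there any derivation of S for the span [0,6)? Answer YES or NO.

[0,6] S   <
  [0,5] S\PP   <
    [0,2] S   >
      [0,1] "found" : S/(NP/N)
      [1,2] "saw" : NP/N
    [2,5] (S\PP)\S   >
      [2,3] "some" : ((S\PP)\S)/S
      [3,5] S   <
        [3,4] "this" : NP
        [4,5] "in" : S\NP
  [5,6] "with" : S\(S\PP)

YES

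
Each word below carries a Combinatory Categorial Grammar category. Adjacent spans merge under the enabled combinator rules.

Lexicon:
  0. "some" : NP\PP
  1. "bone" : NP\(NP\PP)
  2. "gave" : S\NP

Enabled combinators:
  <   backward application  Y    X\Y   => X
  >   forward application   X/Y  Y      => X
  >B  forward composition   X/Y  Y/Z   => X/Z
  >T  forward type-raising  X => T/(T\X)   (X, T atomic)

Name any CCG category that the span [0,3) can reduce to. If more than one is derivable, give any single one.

[0,3] S   <
  [0,2] NP   <
    [0,1] "some" : NP\PP
    [1,2] "bone" : NP\(NP\PP)
  [2,3] "gave" : S\NP

S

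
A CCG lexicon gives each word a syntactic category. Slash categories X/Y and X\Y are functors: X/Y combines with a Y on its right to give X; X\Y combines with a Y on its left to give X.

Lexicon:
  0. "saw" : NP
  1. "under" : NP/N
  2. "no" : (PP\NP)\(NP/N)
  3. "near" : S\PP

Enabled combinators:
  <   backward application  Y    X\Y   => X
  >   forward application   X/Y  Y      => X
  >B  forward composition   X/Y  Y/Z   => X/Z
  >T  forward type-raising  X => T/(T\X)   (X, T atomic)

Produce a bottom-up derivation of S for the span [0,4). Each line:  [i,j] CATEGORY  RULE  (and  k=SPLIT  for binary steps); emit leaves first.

[0,1] NP  lex  "saw"
[0,1] PP/(PP\NP)  >T
[1,2] NP/N  lex  "under"
[2,3] (PP\NP)\(NP/N)  lex  "no"
[1,3] PP\NP  <  k=2
[0,3] PP  >  k=1
[3,4] S\PP  lex  "near"
[0,4] S  <  k=3

[0,4] S   <
  [0,3] PP   >
    [0,1] PP/(PP\NP)   >T
      [0,1] "saw" : NP
    [1,3] PP\NP   <
      [1,2] "under" : NP/N
      [2,3] "no" : (PP\NP)\(NP/N)
  [3,4] "near" : S\PP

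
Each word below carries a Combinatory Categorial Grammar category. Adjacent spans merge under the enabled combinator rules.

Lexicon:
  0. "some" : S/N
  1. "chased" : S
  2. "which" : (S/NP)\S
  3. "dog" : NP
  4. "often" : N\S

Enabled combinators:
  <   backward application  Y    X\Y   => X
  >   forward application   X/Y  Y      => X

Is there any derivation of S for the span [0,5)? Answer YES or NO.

YES

[0,5] S   >
  [0,1] "some" : S/N
  [1,5] N   <
    [1,4] S   >
      [1,3] S/NP   <
        [1,2] "chased" : S
        [2,3] "which" : (S/NP)\S
      [3,4] "dog" : NP
    [4,5] "often" : N\S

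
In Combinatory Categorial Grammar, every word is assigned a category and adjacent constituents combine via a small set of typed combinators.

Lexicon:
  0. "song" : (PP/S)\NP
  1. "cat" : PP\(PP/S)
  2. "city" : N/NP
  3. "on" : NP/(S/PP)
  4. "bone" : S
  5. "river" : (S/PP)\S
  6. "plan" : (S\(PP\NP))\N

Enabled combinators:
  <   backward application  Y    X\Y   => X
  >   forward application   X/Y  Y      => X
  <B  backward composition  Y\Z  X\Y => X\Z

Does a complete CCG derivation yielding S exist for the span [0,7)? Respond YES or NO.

YES

[0,7] S   <
  [0,2] PP\NP   <B
    [0,1] "song" : (PP/S)\NP
    [1,2] "cat" : PP\(PP/S)
  [2,7] S\(PP\NP)   <
    [2,6] N   >
      [2,3] "city" : N/NP
      [3,6] NP   >
        [3,4] "on" : NP/(S/PP)
        [4,6] S/PP   <
          [4,5] "bone" : S
          [5,6] "river" : (S/PP)\S
    [6,7] "plan" : (S\(PP\NP))\N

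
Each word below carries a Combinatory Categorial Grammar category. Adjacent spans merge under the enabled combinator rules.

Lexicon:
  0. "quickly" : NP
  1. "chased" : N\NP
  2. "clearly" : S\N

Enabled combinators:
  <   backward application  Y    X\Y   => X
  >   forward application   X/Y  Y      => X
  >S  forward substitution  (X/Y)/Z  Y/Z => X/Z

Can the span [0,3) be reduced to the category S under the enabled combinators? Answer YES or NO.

[0,3] S   <
  [0,2] N   <
    [0,1] "quickly" : NP
    [1,2] "chased" : N\NP
  [2,3] "clearly" : S\N

YES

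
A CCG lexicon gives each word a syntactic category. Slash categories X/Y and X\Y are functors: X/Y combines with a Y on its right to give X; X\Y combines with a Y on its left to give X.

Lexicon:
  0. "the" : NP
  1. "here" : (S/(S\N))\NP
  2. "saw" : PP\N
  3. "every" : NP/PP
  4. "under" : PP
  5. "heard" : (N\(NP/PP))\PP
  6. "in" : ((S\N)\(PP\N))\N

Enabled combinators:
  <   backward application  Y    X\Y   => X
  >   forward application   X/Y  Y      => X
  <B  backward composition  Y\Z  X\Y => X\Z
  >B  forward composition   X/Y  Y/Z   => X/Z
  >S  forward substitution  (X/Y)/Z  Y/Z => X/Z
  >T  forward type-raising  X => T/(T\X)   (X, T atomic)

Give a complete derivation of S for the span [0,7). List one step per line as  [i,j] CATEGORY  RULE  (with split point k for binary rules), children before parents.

[0,1] NP  lex  "the"
[1,2] (S/(S\N))\NP  lex  "here"
[0,2] S/(S\N)  <  k=1
[2,3] PP\N  lex  "saw"
[3,4] NP/PP  lex  "every"
[4,5] PP  lex  "under"
[5,6] (N\(NP/PP))\PP  lex  "heard"
[4,6] N\(NP/PP)  <  k=5
[3,6] N  <  k=4
[6,7] ((S\N)\(PP\N))\N  lex  "in"
[3,7] (S\N)\(PP\N)  <  k=6
[2,7] S\N  <  k=3
[0,7] S  >  k=2

[0,7] S   >
  [0,2] S/(S\N)   <
    [0,1] "the" : NP
    [1,2] "here" : (S/(S\N))\NP
  [2,7] S\N   <
    [2,3] "saw" : PP\N
    [3,7] (S\N)\(PP\N)   <
      [3,6] N   <
        [3,4] "every" : NP/PP
        [4,6] N\(NP/PP)   <
          [4,5] "under" : PP
          [5,6] "heard" : (N\(NP/PP))\PP
      [6,7] "in" : ((S\N)\(PP\N))\N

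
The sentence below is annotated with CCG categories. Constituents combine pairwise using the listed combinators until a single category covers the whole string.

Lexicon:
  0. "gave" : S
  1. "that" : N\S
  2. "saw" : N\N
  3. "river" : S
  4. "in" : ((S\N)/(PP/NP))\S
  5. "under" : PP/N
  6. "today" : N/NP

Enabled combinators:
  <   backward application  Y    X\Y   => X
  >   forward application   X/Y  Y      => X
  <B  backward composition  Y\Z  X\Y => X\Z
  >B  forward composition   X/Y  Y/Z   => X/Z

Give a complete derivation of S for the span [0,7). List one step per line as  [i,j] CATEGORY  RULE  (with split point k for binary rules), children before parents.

[0,7] S   <
  [0,3] N   <
    [0,1] "gave" : S
    [1,3] N\S   <B
      [1,2] "that" : N\S
      [2,3] "saw" : N\N
  [3,7] S\N   >
    [3,5] (S\N)/(PP/NP)   <
      [3,4] "river" : S
      [4,5] "in" : ((S\N)/(PP/NP))\S
    [5,7] PP/NP   >B
      [5,6] "under" : PP/N
      [6,7] "today" : N/NP

[0,1] S  lex  "gave"
[1,2] N\S  lex  "that"
[2,3] N\N  lex  "saw"
[1,3] N\S  <B  k=2
[0,3] N  <  k=1
[3,4] S  lex  "river"
[4,5] ((S\N)/(PP/NP))\S  lex  "in"
[3,5] (S\N)/(PP/NP)  <  k=4
[5,6] PP/N  lex  "under"
[6,7] N/NP  lex  "today"
[5,7] PP/NP  >B  k=6
[3,7] S\N  >  k=5
[0,7] S  <  k=3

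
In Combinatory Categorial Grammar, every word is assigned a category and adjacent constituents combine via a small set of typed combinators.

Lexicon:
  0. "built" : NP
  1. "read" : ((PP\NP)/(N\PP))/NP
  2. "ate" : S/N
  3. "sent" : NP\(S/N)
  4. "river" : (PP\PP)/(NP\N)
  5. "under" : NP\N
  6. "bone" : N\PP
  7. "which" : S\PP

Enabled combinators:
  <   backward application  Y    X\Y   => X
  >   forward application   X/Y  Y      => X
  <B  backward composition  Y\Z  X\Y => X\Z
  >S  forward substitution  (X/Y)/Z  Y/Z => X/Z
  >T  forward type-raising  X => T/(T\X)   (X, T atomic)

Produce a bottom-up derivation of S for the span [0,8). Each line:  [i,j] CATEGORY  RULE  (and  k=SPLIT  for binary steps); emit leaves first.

[0,1] NP  lex  "built"
[0,1] S/(S\NP)  >T
[1,2] ((PP\NP)/(N\PP))/NP  lex  "read"
[2,3] S/N  lex  "ate"
[3,4] NP\(S/N)  lex  "sent"
[2,4] NP  <  k=3
[1,4] (PP\NP)/(N\PP)  >  k=2
[4,5] (PP\PP)/(NP\N)  lex  "river"
[5,6] NP\N  lex  "under"
[4,6] PP\PP  >  k=5
[6,7] N\PP  lex  "bone"
[4,7] N\PP  <B  k=6
[1,7] PP\NP  >  k=4
[7,8] S\PP  lex  "which"
[1,8] S\NP  <B  k=7
[0,8] S  >  k=1

[0,8] S   >
  [0,1] S/(S\NP)   >T
    [0,1] "built" : NP
  [1,8] S\NP   <B
    [1,7] PP\NP   >
      [1,4] (PP\NP)/(N\PP)   >
        [1,2] "read" : ((PP\NP)/(N\PP))/NP
        [2,4] NP   <
          [2,3] "ate" : S/N
          [3,4] "sent" : NP\(S/N)
      [4,7] N\PP   <B
        [4,6] PP\PP   >
          [4,5] "river" : (PP\PP)/(NP\N)
          [5,6] "under" : NP\N
        [6,7] "bone" : N\PP
    [7,8] "which" : S\PP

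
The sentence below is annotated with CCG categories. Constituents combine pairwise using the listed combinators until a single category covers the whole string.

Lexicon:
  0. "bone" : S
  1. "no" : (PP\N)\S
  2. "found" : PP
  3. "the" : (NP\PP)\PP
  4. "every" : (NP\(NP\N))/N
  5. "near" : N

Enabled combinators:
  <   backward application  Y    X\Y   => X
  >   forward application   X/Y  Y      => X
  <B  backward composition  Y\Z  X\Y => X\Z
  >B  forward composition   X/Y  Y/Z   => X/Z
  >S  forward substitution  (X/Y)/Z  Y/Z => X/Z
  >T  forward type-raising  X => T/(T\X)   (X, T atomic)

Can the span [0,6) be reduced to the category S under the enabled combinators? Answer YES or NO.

S (PP\N)\S PP (NP\PP)\PP (NP\(NP\N))/N N
CKY chart[0,6] = {N/(N\NP), NP, NP/(NP\NP), PP/(PP\NP), S/(S\NP)}; S ∉ chart

NO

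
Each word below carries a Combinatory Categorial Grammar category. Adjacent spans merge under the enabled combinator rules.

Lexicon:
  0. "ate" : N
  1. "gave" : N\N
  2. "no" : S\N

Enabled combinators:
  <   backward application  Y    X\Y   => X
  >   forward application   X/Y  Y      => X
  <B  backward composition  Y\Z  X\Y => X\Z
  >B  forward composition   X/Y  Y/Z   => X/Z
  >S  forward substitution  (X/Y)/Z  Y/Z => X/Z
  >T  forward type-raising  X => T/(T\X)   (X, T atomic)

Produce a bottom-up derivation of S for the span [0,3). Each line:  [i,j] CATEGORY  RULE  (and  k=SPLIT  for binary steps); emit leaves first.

[0,3] S   >
  [0,1] S/(S\N)   >T
    [0,1] "ate" : N
  [1,3] S\N   <B
    [1,2] "gave" : N\N
    [2,3] "no" : S\N

[0,1] N  lex  "ate"
[0,1] S/(S\N)  >T
[1,2] N\N  lex  "gave"
[2,3] S\N  lex  "no"
[1,3] S\N  <B  k=2
[0,3] S  >  k=1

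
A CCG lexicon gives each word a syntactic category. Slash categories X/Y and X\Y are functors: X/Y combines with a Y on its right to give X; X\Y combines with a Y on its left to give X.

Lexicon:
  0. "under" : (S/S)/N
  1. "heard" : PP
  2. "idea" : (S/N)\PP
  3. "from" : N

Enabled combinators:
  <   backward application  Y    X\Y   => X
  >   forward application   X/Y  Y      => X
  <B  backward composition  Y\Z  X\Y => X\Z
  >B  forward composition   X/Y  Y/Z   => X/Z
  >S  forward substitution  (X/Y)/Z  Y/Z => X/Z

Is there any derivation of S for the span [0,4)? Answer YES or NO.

YES

[0,4] S   >
  [0,3] S/N   >S
    [0,1] "under" : (S/S)/N
    [1,3] S/N   <
      [1,2] "heard" : PP
      [2,3] "idea" : (S/N)\PP
  [3,4] "from" : N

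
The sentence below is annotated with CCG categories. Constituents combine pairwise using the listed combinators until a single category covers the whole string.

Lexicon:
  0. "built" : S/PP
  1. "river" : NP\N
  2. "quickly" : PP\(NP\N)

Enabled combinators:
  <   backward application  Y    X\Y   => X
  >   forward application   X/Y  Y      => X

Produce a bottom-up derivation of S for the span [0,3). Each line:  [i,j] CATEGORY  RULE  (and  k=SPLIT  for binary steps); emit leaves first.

[0,3] S   >
  [0,1] "built" : S/PP
  [1,3] PP   <
    [1,2] "river" : NP\N
    [2,3] "quickly" : PP\(NP\N)

[0,1] S/PP  lex  "built"
[1,2] NP\N  lex  "river"
[2,3] PP\(NP\N)  lex  "quickly"
[1,3] PP  <  k=2
[0,3] S  >  k=1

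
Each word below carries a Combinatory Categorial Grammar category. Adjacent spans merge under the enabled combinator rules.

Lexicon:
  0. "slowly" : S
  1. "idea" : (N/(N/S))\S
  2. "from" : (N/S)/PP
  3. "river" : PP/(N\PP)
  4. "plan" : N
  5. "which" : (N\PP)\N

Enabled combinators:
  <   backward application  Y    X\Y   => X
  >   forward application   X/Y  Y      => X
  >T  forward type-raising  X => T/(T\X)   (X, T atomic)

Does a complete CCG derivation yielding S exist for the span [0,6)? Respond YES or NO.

NO

S (N/(N/S))\S (N/S)/PP PP/(N\PP) N (N\PP)\N
CKY chart[0,6] = {N, N/(N\N), NP/(NP\N), PP/(PP\N), S/(S\N)}; S ∉ chart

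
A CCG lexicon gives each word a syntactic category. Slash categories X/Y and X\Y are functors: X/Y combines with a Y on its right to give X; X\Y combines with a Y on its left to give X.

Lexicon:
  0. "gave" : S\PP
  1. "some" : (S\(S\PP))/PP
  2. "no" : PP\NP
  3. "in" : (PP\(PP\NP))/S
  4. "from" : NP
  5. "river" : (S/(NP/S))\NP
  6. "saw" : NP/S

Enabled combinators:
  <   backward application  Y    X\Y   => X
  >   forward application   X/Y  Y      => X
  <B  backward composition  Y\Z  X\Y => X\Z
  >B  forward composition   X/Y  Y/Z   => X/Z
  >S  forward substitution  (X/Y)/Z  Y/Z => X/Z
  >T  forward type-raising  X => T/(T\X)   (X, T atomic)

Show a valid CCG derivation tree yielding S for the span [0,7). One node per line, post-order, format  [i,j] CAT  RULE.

[0,1] S\PP  lex  "gave"
[1,2] (S\(S\PP))/PP  lex  "some"
[2,3] PP\NP  lex  "no"
[3,4] (PP\(PP\NP))/S  lex  "in"
[4,5] NP  lex  "from"
[5,6] (S/(NP/S))\NP  lex  "river"
[4,6] S/(NP/S)  <  k=5
[6,7] NP/S  lex  "saw"
[4,7] S  >  k=6
[3,7] PP\(PP\NP)  >  k=4
[2,7] PP  <  k=3
[1,7] S\(S\PP)  >  k=2
[0,7] S  <  k=1

[0,7] S   <
  [0,1] "gave" : S\PP
  [1,7] S\(S\PP)   >
    [1,2] "some" : (S\(S\PP))/PP
    [2,7] PP   <
      [2,3] "no" : PP\NP
      [3,7] PP\(PP\NP)   >
        [3,4] "in" : (PP\(PP\NP))/S
        [4,7] S   >
          [4,6] S/(NP/S)   <
            [4,5] "from" : NP
            [5,6] "river" : (S/(NP/S))\NP
          [6,7] "saw" : NP/S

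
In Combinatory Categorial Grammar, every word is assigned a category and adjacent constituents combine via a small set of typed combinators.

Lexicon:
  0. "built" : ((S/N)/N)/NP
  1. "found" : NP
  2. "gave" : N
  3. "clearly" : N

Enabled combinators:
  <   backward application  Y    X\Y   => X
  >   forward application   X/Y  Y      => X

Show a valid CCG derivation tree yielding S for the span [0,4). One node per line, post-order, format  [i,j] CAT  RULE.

[0,4] S   >
  [0,3] S/N   >
    [0,2] (S/N)/N   >
      [0,1] "built" : ((S/N)/N)/NP
      [1,2] "found" : NP
    [2,3] "gave" : N
  [3,4] "clearly" : N

[0,1] ((S/N)/N)/NP  lex  "built"
[1,2] NP  lex  "found"
[0,2] (S/N)/N  >  k=1
[2,3] N  lex  "gave"
[0,3] S/N  >  k=2
[3,4] N  lex  "clearly"
[0,4] S  >  k=3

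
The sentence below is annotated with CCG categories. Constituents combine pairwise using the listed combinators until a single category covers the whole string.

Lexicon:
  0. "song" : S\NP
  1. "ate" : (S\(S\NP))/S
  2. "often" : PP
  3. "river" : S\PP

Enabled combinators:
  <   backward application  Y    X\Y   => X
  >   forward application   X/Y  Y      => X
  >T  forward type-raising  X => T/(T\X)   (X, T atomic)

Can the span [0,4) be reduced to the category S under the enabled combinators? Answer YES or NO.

YES

[0,4] S   <
  [0,1] "song" : S\NP
  [1,4] S\(S\NP)   >
    [1,2] "ate" : (S\(S\NP))/S
    [2,4] S   <
      [2,3] "often" : PP
      [3,4] "river" : S\PP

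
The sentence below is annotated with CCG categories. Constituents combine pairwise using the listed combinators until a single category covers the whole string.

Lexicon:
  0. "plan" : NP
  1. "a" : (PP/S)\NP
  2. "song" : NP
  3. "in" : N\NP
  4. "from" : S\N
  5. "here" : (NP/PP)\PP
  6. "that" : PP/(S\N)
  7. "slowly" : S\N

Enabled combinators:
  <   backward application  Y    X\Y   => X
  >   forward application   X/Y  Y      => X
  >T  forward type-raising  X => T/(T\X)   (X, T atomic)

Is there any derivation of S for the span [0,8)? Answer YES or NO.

NP (PP/S)\NP NP N\NP S\N (NP/PP)\PP PP/(S\N) S\N
CKY chart[0,8] = {N/(N\NP), NP, NP/(NP\NP), PP/(PP\NP), S/(S\NP)}; S ∉ chart

NO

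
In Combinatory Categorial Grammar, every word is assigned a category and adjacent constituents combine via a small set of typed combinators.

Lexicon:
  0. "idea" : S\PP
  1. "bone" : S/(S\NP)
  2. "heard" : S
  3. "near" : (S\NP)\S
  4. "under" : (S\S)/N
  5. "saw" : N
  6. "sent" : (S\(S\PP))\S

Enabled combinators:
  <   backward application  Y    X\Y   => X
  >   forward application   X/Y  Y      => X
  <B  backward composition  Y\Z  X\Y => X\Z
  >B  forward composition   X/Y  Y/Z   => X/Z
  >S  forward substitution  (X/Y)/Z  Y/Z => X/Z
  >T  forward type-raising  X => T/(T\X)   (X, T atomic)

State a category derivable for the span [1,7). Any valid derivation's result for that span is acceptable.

[0,7] S   <
  [0,1] "idea" : S\PP
  [1,7] S\(S\PP)   <
    [1,6] S   >
      [1,2] "bone" : S/(S\NP)
      [2,6] S\NP   <B
        [2,4] S\NP   <
          [2,3] "heard" : S
          [3,4] "near" : (S\NP)\S
        [4,6] S\S   >
          [4,5] "under" : (S\S)/N
          [5,6] "saw" : N
    [6,7] "sent" : (S\(S\PP))\S

S\(S\PP)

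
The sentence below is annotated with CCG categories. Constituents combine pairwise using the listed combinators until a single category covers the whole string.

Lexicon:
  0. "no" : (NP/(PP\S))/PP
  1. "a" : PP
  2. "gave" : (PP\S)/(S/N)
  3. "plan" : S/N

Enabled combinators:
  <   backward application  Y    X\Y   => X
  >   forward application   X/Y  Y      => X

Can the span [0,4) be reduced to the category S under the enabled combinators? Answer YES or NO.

(NP/(PP\S))/PP PP (PP\S)/(S/N) S/N
CKY chart[0,4] = {NP}; S ∉ chart

NO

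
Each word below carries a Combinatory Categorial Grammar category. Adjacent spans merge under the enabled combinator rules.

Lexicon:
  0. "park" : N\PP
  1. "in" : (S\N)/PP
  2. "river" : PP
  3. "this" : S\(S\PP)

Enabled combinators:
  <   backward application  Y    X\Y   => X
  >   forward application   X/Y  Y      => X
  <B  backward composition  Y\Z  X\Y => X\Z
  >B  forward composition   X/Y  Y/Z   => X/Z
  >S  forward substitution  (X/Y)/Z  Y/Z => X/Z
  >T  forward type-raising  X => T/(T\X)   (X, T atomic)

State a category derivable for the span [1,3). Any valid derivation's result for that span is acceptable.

[0,4] S   <
  [0,3] S\PP   <B
    [0,1] "park" : N\PP
    [1,3] S\N   >
      [1,2] "in" : (S\N)/PP
      [2,3] "river" : PP
  [3,4] "this" : S\(S\PP)

S\N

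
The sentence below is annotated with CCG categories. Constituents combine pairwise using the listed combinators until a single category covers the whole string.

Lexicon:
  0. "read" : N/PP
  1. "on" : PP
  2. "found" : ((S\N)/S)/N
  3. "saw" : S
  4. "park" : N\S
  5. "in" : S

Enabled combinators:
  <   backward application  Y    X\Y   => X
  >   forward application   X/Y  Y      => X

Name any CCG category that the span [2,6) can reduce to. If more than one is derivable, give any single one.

[0,6] S   <
  [0,2] N   >
    [0,1] "read" : N/PP
    [1,2] "on" : PP
  [2,6] S\N   >
    [2,5] (S\N)/S   >
      [2,3] "found" : ((S\N)/S)/N
      [3,5] N   <
        [3,4] "saw" : S
        [4,5] "park" : N\S
    [5,6] "in" : S

S\N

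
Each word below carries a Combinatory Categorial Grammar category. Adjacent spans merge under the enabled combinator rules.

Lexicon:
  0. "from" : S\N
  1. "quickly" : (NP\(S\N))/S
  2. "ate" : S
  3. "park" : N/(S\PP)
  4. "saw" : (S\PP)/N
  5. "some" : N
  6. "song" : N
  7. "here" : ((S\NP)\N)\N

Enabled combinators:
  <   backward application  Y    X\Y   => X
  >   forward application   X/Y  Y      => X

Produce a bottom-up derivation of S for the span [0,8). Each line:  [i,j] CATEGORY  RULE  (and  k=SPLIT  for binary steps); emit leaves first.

[0,8] S   <
  [0,3] NP   <
    [0,1] "from" : S\N
    [1,3] NP\(S\N)   >
      [1,2] "quickly" : (NP\(S\N))/S
      [2,3] "ate" : S
  [3,8] S\NP   <
    [3,6] N   >
      [3,4] "park" : N/(S\PP)
      [4,6] S\PP   >
        [4,5] "saw" : (S\PP)/N
        [5,6] "some" : N
    [6,8] (S\NP)\N   <
      [6,7] "song" : N
      [7,8] "here" : ((S\NP)\N)\N

[0,1] S\N  lex  "from"
[1,2] (NP\(S\N))/S  lex  "quickly"
[2,3] S  lex  "ate"
[1,3] NP\(S\N)  >  k=2
[0,3] NP  <  k=1
[3,4] N/(S\PP)  lex  "park"
[4,5] (S\PP)/N  lex  "saw"
[5,6] N  lex  "some"
[4,6] S\PP  >  k=5
[3,6] N  >  k=4
[6,7] N  lex  "song"
[7,8] ((S\NP)\N)\N  lex  "here"
[6,8] (S\NP)\N  <  k=7
[3,8] S\NP  <  k=6
[0,8] S  <  k=3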